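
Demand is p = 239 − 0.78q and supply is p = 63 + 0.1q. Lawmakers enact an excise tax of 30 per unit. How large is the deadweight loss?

511.36

Competitive equilibrium: 239 − 0.78q = 63 + 0.1q → q* = 200, p* = 83.
With the tax, the buyer price exceeds the seller price by 30: (239 − 0.78q) − (63 + 0.1q) = 30 → q' = 165.9091.
Δq = 200 − 165.9091 = 34.0909; the wedge equals the tax, 30.
Welfare loss = ½ × 34.0909 × 30 = 511.36.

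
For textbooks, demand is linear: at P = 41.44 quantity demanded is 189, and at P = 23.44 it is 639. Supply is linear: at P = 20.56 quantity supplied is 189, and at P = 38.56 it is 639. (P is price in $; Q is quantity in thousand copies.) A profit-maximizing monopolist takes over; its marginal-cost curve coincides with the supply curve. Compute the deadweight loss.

$900 thousand

Demand slope = (23.44 − 41.44)/(639 − 189) = −0.04, so P = 49 − 0.04Q.
Supply slope = (38.56 − 20.56)/(639 − 189) = 0.04, so P = 13 + 0.04Q.
Competitive equilibrium: 49 − 0.04Q = 13 + 0.04Q → Q* = 450, P* = 31.
Marginal revenue: MR = 49 − 0.08Q. Set MR = MC: 49 − 0.08Q = 13 + 0.04Q → Q_m = 300.
Price P_m = 49 − 0.04·300 = 37; MC(Q_m) = 13 + 0.04·300 = 25.
Competitive Q* = 450, so ΔQ = 150; wedge = 37 − 25 = 12.
The triangle = ½ × 150 × 12 = $900 thousand.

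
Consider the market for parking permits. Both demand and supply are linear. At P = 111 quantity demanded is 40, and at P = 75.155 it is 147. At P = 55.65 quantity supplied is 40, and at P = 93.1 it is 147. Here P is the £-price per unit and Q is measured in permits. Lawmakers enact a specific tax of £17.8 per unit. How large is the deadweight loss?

Demand slope = (75.155 − 111)/(147 − 40) = −0.335, so P = 124.4 − 0.335Q.
Supply slope = (93.1 − 55.65)/(147 − 40) = 0.35, so P = 41.65 + 0.35Q.
Competitive equilibrium: 124.4 − 0.335Q = 41.65 + 0.35Q → Q* = 120.8029, P* = 83.931.
With the tax, the buyer price exceeds the seller price by 17.8: (124.4 − 0.335Q) − (41.65 + 0.35Q) = 17.8 → Q' = 94.8175.
ΔQ = 120.8029 − 94.8175 = 25.9854; the wedge equals the tax, 17.8.
DWL = ½ × 25.9854 × 17.8 = £231.27.

£231.27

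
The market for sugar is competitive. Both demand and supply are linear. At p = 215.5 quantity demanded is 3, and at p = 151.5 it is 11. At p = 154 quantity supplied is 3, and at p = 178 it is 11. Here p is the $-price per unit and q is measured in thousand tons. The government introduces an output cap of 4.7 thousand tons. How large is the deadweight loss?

$83.27 thousand

Demand slope = (151.5 − 215.5)/(11 − 3) = −8, so p = 239.5 − 8q.
Supply slope = (178 − 154)/(11 − 3) = 3, so p = 145 + 3q.
Competitive equilibrium: 239.5 − 8q = 145 + 3q → q* = 8.5909, p* = 170.7727.
At q = 4.7: demand price = 239.5 − 8·4.7 = 201.9; supply price = 145 + 3·4.7 = 159.1.
Δq = 8.5909 − 4.7 = 3.8909; wedge = 201.9 − 159.1 = 42.8.
Deadweight loss = ½ × 3.8909 × 42.8 = $83.27 thousand.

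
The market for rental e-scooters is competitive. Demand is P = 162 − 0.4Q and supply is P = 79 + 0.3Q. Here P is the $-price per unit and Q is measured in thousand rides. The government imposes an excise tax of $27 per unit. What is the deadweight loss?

$520.71 thousand

Competitive equilibrium: 162 − 0.4Q = 79 + 0.3Q → Q* = 118.5714, P* = 114.5714.
With the tax, the buyer price exceeds the seller price by 27: (162 − 0.4Q) − (79 + 0.3Q) = 27 → Q' = 80.
ΔQ = 118.5714 − 80 = 38.5714; the wedge equals the tax, 27.
Deadweight loss = ½ × 38.5714 × 27 = $520.71 thousand.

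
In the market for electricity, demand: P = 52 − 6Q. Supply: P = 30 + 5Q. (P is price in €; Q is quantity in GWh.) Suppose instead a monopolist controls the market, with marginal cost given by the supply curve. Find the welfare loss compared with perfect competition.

Competitive equilibrium: 52 − 6Q = 30 + 5Q → Q* = 2, P* = 40.
Marginal revenue: MR = 52 − 12Q. Set MR = MC: 52 − 12Q = 30 + 5Q → Q_m = 1.2941.
Price P_m = 52 − 6·1.2941 = 44.2354; MC(Q_m) = 30 + 5·1.2941 = 36.4705.
Competitive Q* = 2, so ΔQ = 0.7059; wedge = 44.2354 − 36.4705 = 7.7649.
Welfare loss = ½ × 0.7059 × 7.7649 = €2.74.

€2.74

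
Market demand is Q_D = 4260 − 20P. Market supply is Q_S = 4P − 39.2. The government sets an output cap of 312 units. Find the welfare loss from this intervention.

20020.27

In inverse form: demand P = 213 − 0.05Q, supply P = 9.8 + 0.25Q.
Competitive equilibrium: 213 − 0.05Q = 9.8 + 0.25Q → Q* = 677.33333, P* = 179.13333.
At Q = 312: demand price = 213 − 0.05·312 = 197.4; supply price = 9.8 + 0.25·312 = 87.8.
ΔQ = 677.33333 − 312 = 365.33333; wedge = 197.4 − 87.8 = 109.6.
Deadweight loss = ½ × 365.33333 × 109.6 = 20020.27.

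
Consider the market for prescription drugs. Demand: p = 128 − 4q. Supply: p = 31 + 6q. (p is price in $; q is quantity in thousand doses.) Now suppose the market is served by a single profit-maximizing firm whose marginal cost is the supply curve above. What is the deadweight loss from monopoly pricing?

Competitive equilibrium: 128 − 4q = 31 + 6q → q* = 9.7, p* = 89.2.
Marginal revenue: MR = 128 − 8q. Set MR = MC: 128 − 8q = 31 + 6q → q_m = 6.9286.
Price p_m = 128 − 4·6.9286 = 100.2856; MC(q_m) = 31 + 6·6.9286 = 72.5716.
Competitive q* = 9.7, so Δq = 2.7714; wedge = 100.2856 − 72.5716 = 27.714.
Welfare loss = ½ × 2.7714 × 27.714 = $38.40 thousand.

$38.40 thousand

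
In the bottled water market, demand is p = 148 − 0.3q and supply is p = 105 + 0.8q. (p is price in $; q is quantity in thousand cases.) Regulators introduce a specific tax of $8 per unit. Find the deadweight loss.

Competitive equilibrium: 148 − 0.3q = 105 + 0.8q → q* = 39.0909, p* = 136.2727.
With the tax, the buyer price exceeds the seller price by 8: (148 − 0.3q) − (105 + 0.8q) = 8 → q' = 31.8182.
Δq = 39.0909 − 31.8182 = 7.2727; the wedge equals the tax, 8.
The triangle = ½ × 7.2727 × 8 = $29.09 thousand.

$29.09 thousand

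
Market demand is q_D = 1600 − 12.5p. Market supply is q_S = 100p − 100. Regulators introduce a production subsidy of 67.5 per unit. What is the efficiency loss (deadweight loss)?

In inverse form: demand p = 128 − 0.08q, supply p = 1 + 0.01q.
Competitive equilibrium: 128 − 0.08q = 1 + 0.01q → q* = 1411.1111, p* = 15.1111.
The subsidy lowers effective supply by 67.5: p = 0.01q − 66.5.
New quantity: 128 − 0.08q = 0.01q − 66.5 → q' = 2161.1111.
Overproduction Δq = 2161.1111 − 1411.1111 = 750; wedge = subsidy = 67.5.
The triangle = ½ × 750 × 67.5 = 25312.50.

25312.50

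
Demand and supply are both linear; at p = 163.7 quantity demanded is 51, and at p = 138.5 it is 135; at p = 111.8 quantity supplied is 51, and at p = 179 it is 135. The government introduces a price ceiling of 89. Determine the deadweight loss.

3150.26

Demand slope = (138.5 − 163.7)/(135 − 51) = −0.3, so p = 179 − 0.3q.
Supply slope = (179 − 111.8)/(135 − 51) = 0.8, so p = 71 + 0.8q.
Competitive equilibrium: 179 − 0.3q = 71 + 0.8q → q* = 98.18182, p* = 149.54545.
At the ceiling p = 89, quantity supplied = (89 − 71)/0.8 = 22.5.
Willingness to pay at q' = 22.5: 179 − 0.3·22.5 = 172.25.
Δq = 98.18182 − 22.5 = 75.68182; wedge = 172.25 − 89 = 83.25.
The triangle = ½ × 75.68182 × 83.25 = 3150.26.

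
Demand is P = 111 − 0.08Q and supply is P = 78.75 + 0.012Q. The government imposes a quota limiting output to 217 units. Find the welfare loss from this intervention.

820.36

Competitive equilibrium: 111 − 0.08Q = 78.75 + 0.012Q → Q* = 350.5435, P* = 82.9565.
At Q = 217: demand price = 111 − 0.08·217 = 93.64; supply price = 78.75 + 0.012·217 = 81.354.
ΔQ = 350.5435 − 217 = 133.5435; wedge = 93.64 − 81.354 = 12.286.
Welfare loss = ½ × 133.5435 × 12.286 = 820.36.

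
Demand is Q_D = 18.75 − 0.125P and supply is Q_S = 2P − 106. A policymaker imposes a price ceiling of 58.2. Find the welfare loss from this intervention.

In inverse form: demand P = 150 − 8Q, supply P = 53 + 0.5Q.
Competitive equilibrium: 150 − 8Q = 53 + 0.5Q → Q* = 11.4118, P* = 58.7059.
At the ceiling P = 58.2, quantity supplied = (58.2 − 53)/0.5 = 10.4.
Willingness to pay at Q' = 10.4: 150 − 8·10.4 = 66.8.
ΔQ = 11.4118 − 10.4 = 1.0118; wedge = 66.8 − 58.2 = 8.6.
Welfare loss = ½ × 1.0118 × 8.6 = 4.35.

4.35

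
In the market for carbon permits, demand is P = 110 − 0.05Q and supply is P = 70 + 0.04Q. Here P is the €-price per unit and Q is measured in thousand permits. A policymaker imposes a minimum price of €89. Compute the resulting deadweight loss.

€26.89 thousand

Competitive equilibrium: 110 − 0.05Q = 70 + 0.04Q → Q* = 444.4444, P* = 87.7778.
At the floor P = 89, quantity demanded = (110 − 89)/0.05 = 420.
Sellers' marginal cost at Q' = 420: 70 + 0.04·420 = 86.8.
ΔQ = 444.4444 − 420 = 24.4444; wedge = 89 − 86.8 = 2.2.
DWL = ½ × 24.4444 × 2.2 = €26.89 thousand.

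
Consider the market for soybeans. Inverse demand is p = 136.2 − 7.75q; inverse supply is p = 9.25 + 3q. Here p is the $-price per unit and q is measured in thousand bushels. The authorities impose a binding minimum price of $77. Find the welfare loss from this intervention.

$93.49 thousand

Competitive equilibrium: 136.2 − 7.75q = 9.25 + 3q → q* = 11.8093, p* = 44.6779.
At the floor p = 77, quantity demanded = (136.2 − 77)/7.75 = 7.6387.
Sellers' marginal cost at q' = 7.6387: 9.25 + 3·7.6387 = 32.1661.
Δq = 11.8093 − 7.6387 = 4.1706; wedge = 77 − 32.1661 = 44.8339.
DWL = ½ × 4.1706 × 44.8339 = $93.49 thousand.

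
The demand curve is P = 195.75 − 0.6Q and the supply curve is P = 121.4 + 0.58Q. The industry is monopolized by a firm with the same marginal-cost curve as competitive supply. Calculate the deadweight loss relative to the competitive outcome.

Competitive equilibrium: 195.75 − 0.6Q = 121.4 + 0.58Q → Q* = 63.0085, P* = 157.9449.
Marginal revenue: MR = 195.75 − 1.2Q. Set MR = MC: 195.75 − 1.2Q = 121.4 + 0.58Q → Q_m = 41.7697.
Price P_m = 195.75 − 0.6·41.7697 = 170.6882; MC(Q_m) = 121.4 + 0.58·41.7697 = 145.6264.
Competitive Q* = 63.0085, so ΔQ = 21.2388; wedge = 170.6882 − 145.6264 = 25.0618.
Deadweight loss = ½ × 21.2388 × 25.0618 = 266.14.

266.14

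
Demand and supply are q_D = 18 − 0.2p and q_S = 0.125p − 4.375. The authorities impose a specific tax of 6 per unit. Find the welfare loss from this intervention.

In inverse form: demand p = 90 − 5q, supply p = 35 + 8q.
Competitive equilibrium: 90 − 5q = 35 + 8q → q* = 4.2308, p* = 68.8462.
With the tax, the buyer price exceeds the seller price by 6: (90 − 5q) − (35 + 8q) = 6 → q' = 3.7692.
Δq = 4.2308 − 3.7692 = 0.4616; the wedge equals the tax, 6.
The triangle = ½ × 0.4616 × 6 = 1.38.

1.38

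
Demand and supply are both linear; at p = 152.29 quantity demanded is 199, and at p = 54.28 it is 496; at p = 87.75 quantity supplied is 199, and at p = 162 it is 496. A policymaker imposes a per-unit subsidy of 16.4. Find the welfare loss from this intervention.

231.86

Demand slope = (54.28 − 152.29)/(496 − 199) = −0.33, so p = 217.96 − 0.33q.
Supply slope = (162 − 87.75)/(496 − 199) = 0.25, so p = 38 + 0.25q.
Competitive equilibrium: 217.96 − 0.33q = 38 + 0.25q → q* = 310.2759, p* = 115.569.
The subsidy lowers effective supply by 16.4: p = 21.6 + 0.25q.
New quantity: 217.96 − 0.33q = 21.6 + 0.25q → q' = 338.5517.
Overproduction Δq = 338.5517 − 310.2759 = 28.2758; wedge = subsidy = 16.4.
DWL = ½ × 28.2758 × 16.4 = 231.86.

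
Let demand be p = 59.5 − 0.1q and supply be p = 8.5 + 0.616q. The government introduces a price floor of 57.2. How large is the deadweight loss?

832.72

Competitive equilibrium: 59.5 − 0.1q = 8.5 + 0.616q → q* = 71.2291, p* = 52.3771.
At the floor p = 57.2, quantity demanded = (59.5 − 57.2)/0.1 = 23.
Sellers' marginal cost at q' = 23: 8.5 + 0.616·23 = 22.668.
Δq = 71.2291 − 23 = 48.2291; wedge = 57.2 − 22.668 = 34.532.
The triangle = ½ × 48.2291 × 34.532 = 832.72.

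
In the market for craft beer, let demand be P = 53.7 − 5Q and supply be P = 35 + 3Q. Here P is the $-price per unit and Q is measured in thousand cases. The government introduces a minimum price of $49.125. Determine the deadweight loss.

Competitive equilibrium: 53.7 − 5Q = 35 + 3Q → Q* = 2.3375, P* = 42.0125.
At the floor P = 49.125, quantity demanded = (53.7 − 49.125)/5 = 0.915.
Sellers' marginal cost at Q' = 0.915: 35 + 3·0.915 = 37.745.
ΔQ = 2.3375 − 0.915 = 1.4225; wedge = 49.125 − 37.745 = 11.38.
The triangle = ½ × 1.4225 × 11.38 = $8.09 thousand.

$8.09 thousand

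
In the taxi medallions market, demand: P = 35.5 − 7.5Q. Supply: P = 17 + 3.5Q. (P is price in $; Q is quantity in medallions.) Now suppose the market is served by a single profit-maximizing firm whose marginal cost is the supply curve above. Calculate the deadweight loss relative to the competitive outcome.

Competitive equilibrium: 35.5 − 7.5Q = 17 + 3.5Q → Q* = 1.6818, P* = 22.8864.
Marginal revenue: MR = 35.5 − 15Q. Set MR = MC: 35.5 − 15Q = 17 + 3.5Q → Q_m = 1.
Price P_m = 35.5 − 7.5·1 = 28; MC(Q_m) = 17 + 3.5·1 = 20.5.
Competitive Q* = 1.6818, so ΔQ = 0.6818; wedge = 28 − 20.5 = 7.5.
DWL = ½ × 0.6818 × 7.5 = $2.56.

$2.56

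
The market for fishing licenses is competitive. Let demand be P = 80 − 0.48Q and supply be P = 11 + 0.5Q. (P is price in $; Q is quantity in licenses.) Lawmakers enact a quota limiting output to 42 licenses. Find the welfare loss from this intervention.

Competitive equilibrium: 80 − 0.48Q = 11 + 0.5Q → Q* = 70.4082, P* = 46.2041.
At Q = 42: demand price = 80 − 0.48·42 = 59.84; supply price = 11 + 0.5·42 = 32.
ΔQ = 70.4082 − 42 = 28.4082; wedge = 59.84 − 32 = 27.84.
Welfare loss = ½ × 28.4082 × 27.84 = $395.44.

$395.44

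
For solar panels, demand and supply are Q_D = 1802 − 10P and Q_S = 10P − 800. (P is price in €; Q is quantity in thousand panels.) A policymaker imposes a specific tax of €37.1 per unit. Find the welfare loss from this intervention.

€3441.025 thousand

In inverse form: demand P = 180.2 − 0.1Q, supply P = 80 + 0.1Q.
Competitive equilibrium: 180.2 − 0.1Q = 80 + 0.1Q → Q* = 501, P* = 130.1.
With the tax, the buyer price exceeds the seller price by 37.1: (180.2 − 0.1Q) − (80 + 0.1Q) = 37.1 → Q' = 315.5.
ΔQ = 501 − 315.5 = 185.5; the wedge equals the tax, 37.1.
Welfare loss = ½ × 185.5 × 37.1 = €3441.025 thousand.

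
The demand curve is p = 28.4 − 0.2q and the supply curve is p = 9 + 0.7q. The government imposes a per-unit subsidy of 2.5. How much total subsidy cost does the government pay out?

60.83

Competitive equilibrium: 28.4 − 0.2q = 9 + 0.7q → q* = 21.5556, p* = 24.0889.
The subsidy lowers effective supply by 2.5: p = 6.5 + 0.7q.
New quantity: 28.4 − 0.2q = 6.5 + 0.7q → q' = 24.3333.
Total subsidy cost = 2.5 × 24.3333 = 60.83.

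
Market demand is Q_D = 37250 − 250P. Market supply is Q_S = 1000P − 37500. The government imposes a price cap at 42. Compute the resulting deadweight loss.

In inverse form: demand P = 149 − 0.004Q, supply P = 37.5 + 0.001Q.
Competitive equilibrium: 149 − 0.004Q = 37.5 + 0.001Q → Q* = 22300, P* = 59.8.
At the ceiling P = 42, quantity supplied = (42 − 37.5)/0.001 = 4500.
Willingness to pay at Q' = 4500: 149 − 0.004·4500 = 131.
ΔQ = 22300 − 4500 = 17800; wedge = 131 − 42 = 89.
The triangle = ½ × 17800 × 89 = 792100.

792100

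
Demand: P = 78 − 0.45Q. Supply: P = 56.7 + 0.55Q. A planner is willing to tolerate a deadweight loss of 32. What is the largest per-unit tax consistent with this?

Competitive equilibrium: 78 − 0.45Q = 56.7 + 0.55Q → Q* = 21.3, P* = 68.415.
A tax t gives ΔQ = t/1 and wedge t, so DWL = t²/2.
t²/2 = 32 → t² = 64 → t = 8.

8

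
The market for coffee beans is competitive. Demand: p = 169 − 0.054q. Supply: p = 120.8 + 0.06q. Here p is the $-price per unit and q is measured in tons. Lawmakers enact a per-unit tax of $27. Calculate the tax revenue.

$5021.05

Competitive equilibrium: 169 − 0.054q = 120.8 + 0.06q → q* = 422.807, p* = 146.1684.
With the tax, the buyer price exceeds the seller price by 27: (169 − 0.054q) − (120.8 + 0.06q) = 27 → q' = 185.9649.
Tax revenue = 27 × 185.9649 = $5021.05.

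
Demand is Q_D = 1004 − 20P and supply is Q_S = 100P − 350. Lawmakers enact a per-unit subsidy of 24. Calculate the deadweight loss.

4800

In inverse form: demand P = 50.2 − 0.05Q, supply P = 3.5 + 0.01Q.
Competitive equilibrium: 50.2 − 0.05Q = 3.5 + 0.01Q → Q* = 778.3333, P* = 11.2833.
The subsidy lowers effective supply by 24: P = 0.01Q − 20.5.
New quantity: 50.2 − 0.05Q = 0.01Q − 20.5 → Q' = 1178.3333.
Overproduction ΔQ = 1178.3333 − 778.3333 = 400; wedge = subsidy = 24.
Welfare loss = ½ × 400 × 24 = 4800.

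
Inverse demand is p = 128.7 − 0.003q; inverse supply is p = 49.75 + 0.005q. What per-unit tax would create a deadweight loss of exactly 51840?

Competitive equilibrium: 128.7 − 0.003q = 49.75 + 0.005q → q* = 9868.75, p* = 99.0938.
A tax t gives Δq = t/0.008 and wedge t, so DWL = t²/0.016.
t²/0.016 = 51840 → t² = 829.44 → t = 28.8.

28.8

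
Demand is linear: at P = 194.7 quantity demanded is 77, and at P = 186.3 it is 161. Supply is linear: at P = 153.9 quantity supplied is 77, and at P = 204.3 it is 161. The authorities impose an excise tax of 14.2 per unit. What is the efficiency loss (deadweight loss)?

Demand slope = (186.3 − 194.7)/(161 − 77) = −0.1, so P = 202.4 − 0.1Q.
Supply slope = (204.3 − 153.9)/(161 − 77) = 0.6, so P = 107.7 + 0.6Q.
Competitive equilibrium: 202.4 − 0.1Q = 107.7 + 0.6Q → Q* = 135.2857, P* = 188.8714.
With the tax, the buyer price exceeds the seller price by 14.2: (202.4 − 0.1Q) − (107.7 + 0.6Q) = 14.2 → Q' = 115.
ΔQ = 135.2857 − 115 = 20.2857; the wedge equals the tax, 14.2.
Deadweight loss = ½ × 20.2857 × 14.2 = 144.03.

144.03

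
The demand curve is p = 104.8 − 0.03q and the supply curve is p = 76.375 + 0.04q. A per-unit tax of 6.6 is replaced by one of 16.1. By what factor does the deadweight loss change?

Competitive equilibrium: 104.8 − 0.03q = 76.375 + 0.04q → q* = 406.0714, p* = 92.6179.
For a per-unit tax t: Δq = t/0.07, so DWL = ½·t·(t/0.07) = t²/0.14.
At t = 6.6: DWL = 311.143. At t = 16.1: DWL = 1851.5.
Ratio = (16.1/6.6)² = 5.951.

5.951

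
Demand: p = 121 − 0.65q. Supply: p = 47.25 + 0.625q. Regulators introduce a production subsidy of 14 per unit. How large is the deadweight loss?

Competitive equilibrium: 121 − 0.65q = 47.25 + 0.625q → q* = 57.8431, p* = 83.402.
The subsidy lowers effective supply by 14: p = 33.25 + 0.625q.
New quantity: 121 − 0.65q = 33.25 + 0.625q → q' = 68.8235.
Overproduction Δq = 68.8235 − 57.8431 = 10.9804; wedge = subsidy = 14.
The triangle = ½ × 10.9804 × 14 = 76.86.

76.86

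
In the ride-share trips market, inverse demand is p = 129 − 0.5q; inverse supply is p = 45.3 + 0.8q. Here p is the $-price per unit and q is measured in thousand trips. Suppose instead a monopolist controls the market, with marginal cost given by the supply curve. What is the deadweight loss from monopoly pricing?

$207.91 thousand

Competitive equilibrium: 129 − 0.5q = 45.3 + 0.8q → q* = 64.3846, p* = 96.8077.
Marginal revenue: MR = 129 − q. Set MR = MC: 129 − q = 45.3 + 0.8q → q_m = 46.5.
Price p_m = 129 − 0.5·46.5 = 105.75; MC(q_m) = 45.3 + 0.8·46.5 = 82.5.
Competitive q* = 64.3846, so Δq = 17.8846; wedge = 105.75 − 82.5 = 23.25.
Deadweight loss = ½ × 17.8846 × 23.25 = $207.91 thousand.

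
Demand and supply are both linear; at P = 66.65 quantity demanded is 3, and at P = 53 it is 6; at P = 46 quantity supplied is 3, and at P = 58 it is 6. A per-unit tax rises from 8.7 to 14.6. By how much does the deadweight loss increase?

Demand slope = (53 − 66.65)/(6 − 3) = −4.55, so P = 80.3 − 4.55Q.
Supply slope = (58 − 46)/(6 − 3) = 4, so P = 34 + 4Q.
Competitive equilibrium: 80.3 − 4.55Q = 34 + 4Q → Q* = 5.4152, P* = 55.6608.
For a per-unit tax t: ΔQ = t/8.55, so DWL = ½·t·(t/8.55) = t²/17.1.
At t = 8.7: DWL = 4.426. At t = 14.6: DWL = 12.465.
Increase = 12.465 − 4.426 = 8.04.

8.04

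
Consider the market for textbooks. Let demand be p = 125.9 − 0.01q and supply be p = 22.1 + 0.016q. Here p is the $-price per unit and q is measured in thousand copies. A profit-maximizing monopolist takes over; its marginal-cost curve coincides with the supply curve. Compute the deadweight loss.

Competitive equilibrium: 125.9 − 0.01q = 22.1 + 0.016q → q* = 3992.307692, p* = 85.976923.
Marginal revenue: MR = 125.9 − 0.02q. Set MR = MC: 125.9 − 0.02q = 22.1 + 0.016q → q_m = 2883.333333.
Price p_m = 125.9 − 0.01·2883.333333 = 97.066667; MC(q_m) = 22.1 + 0.016·2883.333333 = 68.233333.
Competitive q* = 3992.307692, so Δq = 1108.974359; wedge = 97.066667 − 68.233333 = 28.833334.
DWL = ½ × 1108.974359 × 28.833334 = $15987.71 thousand.

$15987.71 thousand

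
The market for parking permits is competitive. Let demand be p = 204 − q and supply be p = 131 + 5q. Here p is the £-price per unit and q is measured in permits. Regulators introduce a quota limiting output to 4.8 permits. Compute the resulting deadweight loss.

£162.80

Competitive equilibrium: 204 − q = 131 + 5q → q* = 12.1667, p* = 191.8333.
At q = 4.8: demand price = 204 − 1·4.8 = 199.2; supply price = 131 + 5·4.8 = 155.
Δq = 12.1667 − 4.8 = 7.3667; wedge = 199.2 − 155 = 44.2.
Welfare loss = ½ × 7.3667 × 44.2 = £162.80.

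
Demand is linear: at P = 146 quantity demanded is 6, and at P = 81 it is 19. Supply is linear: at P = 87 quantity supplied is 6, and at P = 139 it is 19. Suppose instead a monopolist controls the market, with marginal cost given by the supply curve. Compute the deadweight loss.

Demand slope = (81 − 146)/(19 − 6) = −5, so P = 176 − 5Q.
Supply slope = (139 − 87)/(19 − 6) = 4, so P = 63 + 4Q.
Competitive equilibrium: 176 − 5Q = 63 + 4Q → Q* = 12.55556, P* = 113.22222.
Marginal revenue: MR = 176 − 10Q. Set MR = MC: 176 − 10Q = 63 + 4Q → Q_m = 8.07143.
Price P_m = 176 − 5·8.07143 = 135.64285; MC(Q_m) = 63 + 4·8.07143 = 95.28572.
Competitive Q* = 12.55556, so ΔQ = 4.48413; wedge = 135.64285 − 95.28572 = 40.35713.
Deadweight loss = ½ × 4.48413 × 40.35713 = 90.48.

90.48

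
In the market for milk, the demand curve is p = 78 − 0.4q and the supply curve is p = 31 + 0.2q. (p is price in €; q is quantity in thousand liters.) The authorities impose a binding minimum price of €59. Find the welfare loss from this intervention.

Competitive equilibrium: 78 − 0.4q = 31 + 0.2q → q* = 78.3333, p* = 46.6667.
At the floor p = 59, quantity demanded = (78 − 59)/0.4 = 47.5.
Sellers' marginal cost at q' = 47.5: 31 + 0.2·47.5 = 40.5.
Δq = 78.3333 − 47.5 = 30.8333; wedge = 59 − 40.5 = 18.5.
The triangle = ½ × 30.8333 × 18.5 = €285.21 thousand.

€285.21 thousand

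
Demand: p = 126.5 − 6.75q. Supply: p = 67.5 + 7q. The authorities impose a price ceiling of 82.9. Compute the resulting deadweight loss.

30.06

Competitive equilibrium: 126.5 − 6.75q = 67.5 + 7q → q* = 4.2909, p* = 97.5364.
At the ceiling p = 82.9, quantity supplied = (82.9 − 67.5)/7 = 2.2.
Willingness to pay at q' = 2.2: 126.5 − 6.75·2.2 = 111.65.
Δq = 4.2909 − 2.2 = 2.0909; wedge = 111.65 − 82.9 = 28.75.
Deadweight loss = ½ × 2.0909 × 28.75 = 30.06.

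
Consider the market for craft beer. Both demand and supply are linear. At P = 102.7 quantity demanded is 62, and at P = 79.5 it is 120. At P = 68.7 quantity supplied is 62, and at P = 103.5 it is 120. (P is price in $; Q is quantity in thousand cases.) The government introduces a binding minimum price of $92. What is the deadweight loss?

$26.28 thousand

Demand slope = (79.5 − 102.7)/(120 − 62) = −0.4, so P = 127.5 − 0.4Q.
Supply slope = (103.5 − 68.7)/(120 − 62) = 0.6, so P = 31.5 + 0.6Q.
Competitive equilibrium: 127.5 − 0.4Q = 31.5 + 0.6Q → Q* = 96, P* = 89.1.
At the floor P = 92, quantity demanded = (127.5 − 92)/0.4 = 88.75.
Sellers' marginal cost at Q' = 88.75: 31.5 + 0.6·88.75 = 84.75.
ΔQ = 96 − 88.75 = 7.25; wedge = 92 − 84.75 = 7.25.
Deadweight loss = ½ × 7.25 × 7.25 = $26.28 thousand.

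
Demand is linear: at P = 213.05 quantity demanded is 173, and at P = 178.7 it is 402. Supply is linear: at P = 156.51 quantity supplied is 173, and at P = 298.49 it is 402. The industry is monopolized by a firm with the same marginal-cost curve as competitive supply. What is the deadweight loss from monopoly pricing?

Demand slope = (178.7 − 213.05)/(402 − 173) = −0.15, so P = 239 − 0.15Q.
Supply slope = (298.49 − 156.51)/(402 − 173) = 0.62, so P = 49.25 + 0.62Q.
Competitive equilibrium: 239 − 0.15Q = 49.25 + 0.62Q → Q* = 246.4286, P* = 202.0357.
Marginal revenue: MR = 239 − 0.3Q. Set MR = MC: 239 − 0.3Q = 49.25 + 0.62Q → Q_m = 206.25.
Price P_m = 239 − 0.15·206.25 = 208.0625; MC(Q_m) = 49.25 + 0.62·206.25 = 177.125.
Competitive Q* = 246.4286, so ΔQ = 40.1786; wedge = 208.0625 − 177.125 = 30.9375.
DWL = ½ × 40.1786 × 30.9375 = 621.51.

621.51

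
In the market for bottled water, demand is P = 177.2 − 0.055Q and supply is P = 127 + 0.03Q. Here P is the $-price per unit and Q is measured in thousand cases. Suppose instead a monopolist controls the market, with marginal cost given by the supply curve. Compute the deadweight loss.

$2287.85 thousand

Competitive equilibrium: 177.2 − 0.055Q = 127 + 0.03Q → Q* = 590.58824, P* = 144.71765.
Marginal revenue: MR = 177.2 − 0.11Q. Set MR = MC: 177.2 − 0.11Q = 127 + 0.03Q → Q_m = 358.57143.
Price P_m = 177.2 − 0.055·358.57143 = 157.47857; MC(Q_m) = 127 + 0.03·358.57143 = 137.75714.
Competitive Q* = 590.58824, so ΔQ = 232.01681; wedge = 157.47857 − 137.75714 = 19.72143.
DWL = ½ × 232.01681 × 19.72143 = $2287.85 thousand.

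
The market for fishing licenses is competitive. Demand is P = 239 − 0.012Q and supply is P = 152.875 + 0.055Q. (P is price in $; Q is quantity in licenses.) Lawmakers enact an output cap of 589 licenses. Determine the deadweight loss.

Competitive equilibrium: 239 − 0.012Q = 152.875 + 0.055Q → Q* = 1285.4478, P* = 223.5746.
At Q = 589: demand price = 239 − 0.012·589 = 231.932; supply price = 152.875 + 0.055·589 = 185.27.
ΔQ = 1285.4478 − 589 = 696.4478; wedge = 231.932 − 185.27 = 46.662.
Welfare loss = ½ × 696.4478 × 46.662 = $16248.82.

$16248.82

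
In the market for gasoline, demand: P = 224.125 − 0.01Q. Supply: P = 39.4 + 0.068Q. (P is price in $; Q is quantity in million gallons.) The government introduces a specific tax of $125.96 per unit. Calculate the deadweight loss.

Competitive equilibrium: 224.125 − 0.01Q = 39.4 + 0.068Q → Q* = 2368.2692, P* = 200.4423.
With the tax, the buyer price exceeds the seller price by 125.96: (224.125 − 0.01Q) − (39.4 + 0.068Q) = 125.96 → Q' = 753.3974.
ΔQ = 2368.2692 − 753.3974 = 1614.8718; the wedge equals the tax, 125.96.
The triangle = ½ × 1614.8718 × 125.96 = $101704.63 million.

$101704.63 million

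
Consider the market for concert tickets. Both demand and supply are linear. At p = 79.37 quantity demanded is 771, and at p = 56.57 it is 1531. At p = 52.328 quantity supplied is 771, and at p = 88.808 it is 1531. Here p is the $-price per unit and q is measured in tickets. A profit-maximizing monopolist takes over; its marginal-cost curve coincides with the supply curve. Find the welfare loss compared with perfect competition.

Demand slope = (56.57 − 79.37)/(1531 − 771) = −0.03, so p = 102.5 − 0.03q.
Supply slope = (88.808 − 52.328)/(1531 − 771) = 0.048, so p = 15.32 + 0.048q.
Competitive equilibrium: 102.5 − 0.03q = 15.32 + 0.048q → q* = 1117.692308, p* = 68.969231.
Marginal revenue: MR = 102.5 − 0.06q. Set MR = MC: 102.5 − 0.06q = 15.32 + 0.048q → q_m = 807.222222.
Price p_m = 102.5 − 0.03·807.222222 = 78.283333; MC(q_m) = 15.32 + 0.048·807.222222 = 54.066667.
Competitive q* = 1117.692308, so Δq = 310.470086; wedge = 78.283333 − 54.066667 = 24.216666.
Deadweight loss = ½ × 310.470086 × 24.216666 = $3759.28.

$3759.28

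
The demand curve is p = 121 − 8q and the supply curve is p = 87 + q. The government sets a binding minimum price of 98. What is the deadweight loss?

Competitive equilibrium: 121 − 8q = 87 + q → q* = 3.7778, p* = 90.7778.
At the floor p = 98, quantity demanded = (121 − 98)/8 = 2.875.
Sellers' marginal cost at q' = 2.875: 87 + 1·2.875 = 89.875.
Δq = 3.7778 − 2.875 = 0.9028; wedge = 98 − 89.875 = 8.125.
DWL = ½ × 0.9028 × 8.125 = 3.67.

3.67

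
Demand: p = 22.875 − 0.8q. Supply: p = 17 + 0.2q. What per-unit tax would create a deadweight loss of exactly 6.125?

Competitive equilibrium: 22.875 − 0.8q = 17 + 0.2q → q* = 5.875, p* = 18.175.
A tax t gives Δq = t/1 and wedge t, so DWL = t²/2.
t²/2 = 6.125 → t² = 12.25 → t = 3.5.

3.5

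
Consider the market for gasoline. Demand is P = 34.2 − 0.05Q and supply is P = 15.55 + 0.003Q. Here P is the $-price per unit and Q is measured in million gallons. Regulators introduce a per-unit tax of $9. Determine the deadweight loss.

Competitive equilibrium: 34.2 − 0.05Q = 15.55 + 0.003Q → Q* = 351.8868, P* = 16.6057.
With the tax, the buyer price exceeds the seller price by 9: (34.2 − 0.05Q) − (15.55 + 0.003Q) = 9 → Q' = 182.0755.
ΔQ = 351.8868 − 182.0755 = 169.8113; the wedge equals the tax, 9.
Welfare loss = ½ × 169.8113 × 9 = $764.15 million.

$764.15 million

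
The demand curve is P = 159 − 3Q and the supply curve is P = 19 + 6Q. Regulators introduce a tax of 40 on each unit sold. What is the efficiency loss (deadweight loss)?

88.89

Competitive equilibrium: 159 − 3Q = 19 + 6Q → Q* = 15.5556, P* = 112.3333.
With the tax, the buyer price exceeds the seller price by 40: (159 − 3Q) − (19 + 6Q) = 40 → Q' = 11.1111.
ΔQ = 15.5556 − 11.1111 = 4.4445; the wedge equals the tax, 40.
Deadweight loss = ½ × 4.4445 × 40 = 88.89.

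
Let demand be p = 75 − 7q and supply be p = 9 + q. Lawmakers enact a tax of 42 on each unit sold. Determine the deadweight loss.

Competitive equilibrium: 75 − 7q = 9 + q → q* = 8.25, p* = 17.25.
With the tax, the buyer price exceeds the seller price by 42: (75 − 7q) − (9 + q) = 42 → q' = 3.
Δq = 8.25 − 3 = 5.25; the wedge equals the tax, 42.
Welfare loss = ½ × 5.25 × 42 = 110.25.

110.25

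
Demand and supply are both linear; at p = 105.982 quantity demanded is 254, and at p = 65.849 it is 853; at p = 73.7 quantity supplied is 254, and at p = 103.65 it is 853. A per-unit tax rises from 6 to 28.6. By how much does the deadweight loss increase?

3341.71

Demand slope = (65.849 − 105.982)/(853 − 254) = −0.067, so p = 123 − 0.067q.
Supply slope = (103.65 − 73.7)/(853 − 254) = 0.05, so p = 61 + 0.05q.
Competitive equilibrium: 123 − 0.067q = 61 + 0.05q → q* = 529.9145, p* = 87.4957.
For a per-unit tax t: Δq = t/0.117, so DWL = ½·t·(t/0.117) = t²/0.234.
At t = 6: DWL = 153.846. At t = 28.6: DWL = 3495.556.
Increase = 3495.556 − 153.846 = 3341.71.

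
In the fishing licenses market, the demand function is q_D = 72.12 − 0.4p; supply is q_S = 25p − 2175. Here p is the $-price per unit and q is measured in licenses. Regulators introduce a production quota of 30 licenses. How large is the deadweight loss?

In inverse form: demand p = 180.3 − 2.5q, supply p = 87 + 0.04q.
Competitive equilibrium: 180.3 − 2.5q = 87 + 0.04q → q* = 36.7323, p* = 88.4693.
At q = 30: demand price = 180.3 − 2.5·30 = 105.3; supply price = 87 + 0.04·30 = 88.2.
Δq = 36.7323 − 30 = 6.7323; wedge = 105.3 − 88.2 = 17.1.
Welfare loss = ½ × 6.7323 × 17.1 = $57.56.

$57.56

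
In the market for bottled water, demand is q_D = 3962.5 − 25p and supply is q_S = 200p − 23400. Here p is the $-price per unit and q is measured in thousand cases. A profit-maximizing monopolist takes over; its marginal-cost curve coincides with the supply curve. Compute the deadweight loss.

$4237.75 thousand

In inverse form: demand p = 158.5 − 0.04q, supply p = 117 + 0.005q.
Competitive equilibrium: 158.5 − 0.04q = 117 + 0.005q → q* = 922.2222, p* = 121.6111.
Marginal revenue: MR = 158.5 − 0.08q. Set MR = MC: 158.5 − 0.08q = 117 + 0.005q → q_m = 488.2353.
Price p_m = 158.5 − 0.04·488.2353 = 138.9706; MC(q_m) = 117 + 0.005·488.2353 = 119.4412.
Competitive q* = 922.2222, so Δq = 433.9869; wedge = 138.9706 − 119.4412 = 19.5294.
Welfare loss = ½ × 433.9869 × 19.5294 = $4237.75 thousand.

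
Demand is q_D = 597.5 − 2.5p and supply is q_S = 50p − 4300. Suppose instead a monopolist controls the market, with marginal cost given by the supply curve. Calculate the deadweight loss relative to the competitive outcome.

In inverse form: demand p = 239 − 0.4q, supply p = 86 + 0.02q.
Competitive equilibrium: 239 − 0.4q = 86 + 0.02q → q* = 364.28571, p* = 93.28571.
Marginal revenue: MR = 239 − 0.8q. Set MR = MC: 239 − 0.8q = 86 + 0.02q → q_m = 186.58537.
Price p_m = 239 − 0.4·186.58537 = 164.36585; MC(q_m) = 86 + 0.02·186.58537 = 89.73171.
Competitive q* = 364.28571, so Δq = 177.70034; wedge = 164.36585 − 89.73171 = 74.63414.
DWL = ½ × 177.70034 × 74.63414 = 6631.26.

6631.26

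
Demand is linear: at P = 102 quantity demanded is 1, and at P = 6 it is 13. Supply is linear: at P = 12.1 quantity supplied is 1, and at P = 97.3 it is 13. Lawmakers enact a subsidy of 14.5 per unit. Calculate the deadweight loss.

Demand slope = (6 − 102)/(13 − 1) = −8, so P = 110 − 8Q.
Supply slope = (97.3 − 12.1)/(13 − 1) = 7.1, so P = 5 + 7.1Q.
Competitive equilibrium: 110 − 8Q = 5 + 7.1Q → Q* = 6.9536, P* = 54.3709.
The subsidy lowers effective supply by 14.5: P = 7.1Q − 9.5.
New quantity: 110 − 8Q = 7.1Q − 9.5 → Q' = 7.9139.
Overproduction ΔQ = 7.9139 − 6.9536 = 0.9603; wedge = subsidy = 14.5.
The triangle = ½ × 0.9603 × 14.5 = 6.96.

6.96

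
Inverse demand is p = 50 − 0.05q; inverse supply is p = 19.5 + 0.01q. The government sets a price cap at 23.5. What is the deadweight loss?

352.08

Competitive equilibrium: 50 − 0.05q = 19.5 + 0.01q → q* = 508.3333, p* = 24.5833.
At the ceiling p = 23.5, quantity supplied = (23.5 − 19.5)/0.01 = 400.
Willingness to pay at q' = 400: 50 − 0.05·400 = 30.
Δq = 508.3333 − 400 = 108.3333; wedge = 30 − 23.5 = 6.5.
Welfare loss = ½ × 108.3333 × 6.5 = 352.08.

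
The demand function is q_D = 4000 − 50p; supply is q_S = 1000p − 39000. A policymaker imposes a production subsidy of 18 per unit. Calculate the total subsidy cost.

In inverse form: demand p = 80 − 0.02q, supply p = 39 + 0.001q.
Competitive equilibrium: 80 − 0.02q = 39 + 0.001q → q* = 1952.381, p* = 40.9524.
The subsidy lowers effective supply by 18: p = 21 + 0.001q.
New quantity: 80 − 0.02q = 21 + 0.001q → q' = 2809.5238.
Total subsidy cost = 18 × 2809.5238 = 50571.43.

50571.43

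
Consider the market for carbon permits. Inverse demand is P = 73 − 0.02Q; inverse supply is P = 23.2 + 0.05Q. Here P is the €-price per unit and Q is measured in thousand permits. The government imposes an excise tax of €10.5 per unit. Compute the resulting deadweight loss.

€787.50 thousand

Competitive equilibrium: 73 − 0.02Q = 23.2 + 0.05Q → Q* = 711.4286, P* = 58.7714.
With the tax, the buyer price exceeds the seller price by 10.5: (73 − 0.02Q) − (23.2 + 0.05Q) = 10.5 → Q' = 561.4286.
ΔQ = 711.4286 − 561.4286 = 150; the wedge equals the tax, 10.5.
DWL = ½ × 150 × 10.5 = €787.50 thousand.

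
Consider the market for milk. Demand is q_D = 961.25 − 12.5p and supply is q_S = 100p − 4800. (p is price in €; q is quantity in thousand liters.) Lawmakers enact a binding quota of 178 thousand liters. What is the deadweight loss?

In inverse form: demand p = 76.9 − 0.08q, supply p = 48 + 0.01q.
Competitive equilibrium: 76.9 − 0.08q = 48 + 0.01q → q* = 321.1111, p* = 51.2111.
At q = 178: demand price = 76.9 − 0.08·178 = 62.66; supply price = 48 + 0.01·178 = 49.78.
Δq = 321.1111 − 178 = 143.1111; wedge = 62.66 − 49.78 = 12.88.
Welfare loss = ½ × 143.1111 × 12.88 = €921.64 thousand.

€921.64 thousand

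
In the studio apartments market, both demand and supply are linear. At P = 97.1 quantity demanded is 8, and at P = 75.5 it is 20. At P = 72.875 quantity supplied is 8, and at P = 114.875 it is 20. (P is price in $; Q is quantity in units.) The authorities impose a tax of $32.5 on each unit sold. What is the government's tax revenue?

Demand slope = (75.5 − 97.1)/(20 − 8) = −1.8, so P = 111.5 − 1.8Q.
Supply slope = (114.875 − 72.875)/(20 − 8) = 3.5, so P = 44.875 + 3.5Q.
Competitive equilibrium: 111.5 − 1.8Q = 44.875 + 3.5Q → Q* = 12.5708, P* = 88.8726.
With the tax, the buyer price exceeds the seller price by 32.5: (111.5 − 1.8Q) − (44.875 + 3.5Q) = 32.5 → Q' = 6.4387.
Tax revenue = 32.5 × 6.4387 = $209.26.

$209.26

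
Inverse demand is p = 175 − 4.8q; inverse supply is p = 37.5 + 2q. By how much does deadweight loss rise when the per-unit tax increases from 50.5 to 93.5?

455.29

Competitive equilibrium: 175 − 4.8q = 37.5 + 2q → q* = 20.2206, p* = 77.9412.
For a per-unit tax t: Δq = t/6.8, so DWL = ½·t·(t/6.8) = t²/13.6.
At t = 50.5: DWL = 187.5184. At t = 93.5: DWL = 642.8125.
Increase = 642.8125 − 187.5184 = 455.29.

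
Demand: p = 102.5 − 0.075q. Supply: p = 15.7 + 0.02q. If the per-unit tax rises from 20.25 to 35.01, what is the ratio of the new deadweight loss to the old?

Competitive equilibrium: 102.5 − 0.075q = 15.7 + 0.02q → q* = 913.6842, p* = 33.9737.
For a per-unit tax t: Δq = t/0.095, so DWL = ½·t·(t/0.095) = t²/0.19.
At t = 20.25: DWL = 2158.224. At t = 35.01: DWL = 6451.053.
Ratio = (35.01/20.25)² = 2.989.

2.989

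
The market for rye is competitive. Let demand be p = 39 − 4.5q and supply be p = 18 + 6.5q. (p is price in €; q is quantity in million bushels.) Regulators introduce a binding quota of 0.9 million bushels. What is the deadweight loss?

Competitive equilibrium: 39 − 4.5q = 18 + 6.5q → q* = 1.9091, p* = 30.4091.
At q = 0.9: demand price = 39 − 4.5·0.9 = 34.95; supply price = 18 + 6.5·0.9 = 23.85.
Δq = 1.9091 − 0.9 = 1.0091; wedge = 34.95 − 23.85 = 11.1.
The triangle = ½ × 1.0091 × 11.1 = €5.60 million.

€5.60 million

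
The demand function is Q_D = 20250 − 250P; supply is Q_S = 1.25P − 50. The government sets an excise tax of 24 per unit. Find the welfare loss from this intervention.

In inverse form: demand P = 81 − 0.004Q, supply P = 40 + 0.8Q.
Competitive equilibrium: 81 − 0.004Q = 40 + 0.8Q → Q* = 50.995, P* = 80.796.
With the tax, the buyer price exceeds the seller price by 24: (81 − 0.004Q) − (40 + 0.8Q) = 24 → Q' = 21.1443.
ΔQ = 50.995 − 21.1443 = 29.8507; the wedge equals the tax, 24.
Welfare loss = ½ × 29.8507 × 24 = 358.21.

358.21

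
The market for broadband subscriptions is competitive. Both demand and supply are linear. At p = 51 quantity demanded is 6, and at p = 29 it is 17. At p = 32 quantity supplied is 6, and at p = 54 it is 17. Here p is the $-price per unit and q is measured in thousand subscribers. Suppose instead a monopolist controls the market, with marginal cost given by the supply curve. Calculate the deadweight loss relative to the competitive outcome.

$25.68 thousand

Demand slope = (29 − 51)/(17 − 6) = −2, so p = 63 − 2q.
Supply slope = (54 − 32)/(17 − 6) = 2, so p = 20 + 2q.
Competitive equilibrium: 63 − 2q = 20 + 2q → q* = 10.75, p* = 41.5.
Marginal revenue: MR = 63 − 4q. Set MR = MC: 63 − 4q = 20 + 2q → q_m = 7.1667.
Price p_m = 63 − 2·7.1667 = 48.6666; MC(q_m) = 20 + 2·7.1667 = 34.3334.
Competitive q* = 10.75, so Δq = 3.5833; wedge = 48.6666 − 34.3334 = 14.3332.
The triangle = ½ × 3.5833 × 14.3332 = $25.68 thousand.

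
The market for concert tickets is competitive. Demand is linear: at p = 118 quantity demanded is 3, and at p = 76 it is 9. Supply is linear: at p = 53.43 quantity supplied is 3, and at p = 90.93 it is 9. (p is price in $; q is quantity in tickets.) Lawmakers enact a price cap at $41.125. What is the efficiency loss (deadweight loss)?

Demand slope = (76 − 118)/(9 − 3) = −7, so p = 139 − 7q.
Supply slope = (90.93 − 53.43)/(9 − 3) = 6.25, so p = 34.68 + 6.25q.
Competitive equilibrium: 139 − 7q = 34.68 + 6.25q → q* = 7.8732, p* = 83.8875.
At the ceiling p = 41.125, quantity supplied = (41.125 − 34.68)/6.25 = 1.0312.
Willingness to pay at q' = 1.0312: 139 − 7·1.0312 = 131.7816.
Δq = 7.8732 − 1.0312 = 6.842; wedge = 131.7816 − 41.125 = 90.6566.
The triangle = ½ × 6.842 × 90.6566 = $310.14.

$310.14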